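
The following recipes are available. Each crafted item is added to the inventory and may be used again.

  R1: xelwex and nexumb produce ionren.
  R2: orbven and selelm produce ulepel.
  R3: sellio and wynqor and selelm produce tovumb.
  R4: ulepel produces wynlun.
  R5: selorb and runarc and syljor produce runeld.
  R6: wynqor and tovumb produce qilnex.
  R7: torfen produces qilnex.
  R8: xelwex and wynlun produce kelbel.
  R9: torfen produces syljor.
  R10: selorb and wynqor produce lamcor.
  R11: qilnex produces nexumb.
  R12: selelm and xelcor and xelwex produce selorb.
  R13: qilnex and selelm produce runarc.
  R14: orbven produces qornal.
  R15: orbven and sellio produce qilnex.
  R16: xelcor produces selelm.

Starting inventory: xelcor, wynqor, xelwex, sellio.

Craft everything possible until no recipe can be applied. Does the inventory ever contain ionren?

Yes

xelcor → selelm (R16).
sellio and wynqor and selelm → tovumb (R3).
Using R6, wynqor and tovumb make qilnex.
qilnex → nexumb (R11).
Using R1, xelwex and nexumb make ionren.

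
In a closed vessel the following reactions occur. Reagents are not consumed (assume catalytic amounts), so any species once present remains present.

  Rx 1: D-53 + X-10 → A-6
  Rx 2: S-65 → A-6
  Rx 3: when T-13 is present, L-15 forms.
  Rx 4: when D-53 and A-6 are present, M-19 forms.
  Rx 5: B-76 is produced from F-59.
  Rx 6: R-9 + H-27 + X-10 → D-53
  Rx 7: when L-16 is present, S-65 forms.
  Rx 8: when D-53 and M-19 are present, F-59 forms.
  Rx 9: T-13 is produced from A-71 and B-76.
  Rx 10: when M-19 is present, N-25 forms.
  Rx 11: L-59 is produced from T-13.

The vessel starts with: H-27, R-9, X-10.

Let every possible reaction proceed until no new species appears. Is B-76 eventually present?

Yes

R-9, H-27, and X-10 present → D-53 forms (Rx 6).
D-53 and X-10 present → A-6 forms (Rx 1).
D-53 and A-6 present → M-19 forms (Rx 4).
D-53 and M-19 present → F-59 forms (Rx 8).
F-59 present → B-76 forms (Rx 5).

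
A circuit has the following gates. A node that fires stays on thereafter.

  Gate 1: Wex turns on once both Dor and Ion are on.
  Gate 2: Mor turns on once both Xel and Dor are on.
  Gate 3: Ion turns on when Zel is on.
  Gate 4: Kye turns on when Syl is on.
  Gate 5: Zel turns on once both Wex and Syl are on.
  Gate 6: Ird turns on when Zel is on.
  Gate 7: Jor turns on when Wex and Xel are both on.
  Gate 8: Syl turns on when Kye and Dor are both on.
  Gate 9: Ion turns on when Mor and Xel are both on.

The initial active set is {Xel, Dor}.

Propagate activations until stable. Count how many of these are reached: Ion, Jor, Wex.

3

Xel and Dor are on, so Mor turns on (Gate 2).
Gate 9: Mor and Xel on → Ion on.
Gate 1: Dor and Ion on → Wex on.
Wex and Xel are on, so Jor turns on (Gate 7).
Ion: reached.
Jor: reached.
Wex: reached.
All 3 are reached.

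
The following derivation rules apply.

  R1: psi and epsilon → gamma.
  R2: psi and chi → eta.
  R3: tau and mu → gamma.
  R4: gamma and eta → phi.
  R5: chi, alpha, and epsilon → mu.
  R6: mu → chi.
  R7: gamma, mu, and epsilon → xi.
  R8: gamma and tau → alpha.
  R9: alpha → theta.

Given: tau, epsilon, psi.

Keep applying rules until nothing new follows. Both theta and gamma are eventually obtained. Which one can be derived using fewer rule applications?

gamma

gamma: psi and epsilon hold, so gamma follows (R1). [1 rule application]
theta: From psi and epsilon, R1 gives gamma. gamma and tau hold, so alpha follows (R8). From alpha, R9 gives theta. [3 rule applications]
gamma needs fewer.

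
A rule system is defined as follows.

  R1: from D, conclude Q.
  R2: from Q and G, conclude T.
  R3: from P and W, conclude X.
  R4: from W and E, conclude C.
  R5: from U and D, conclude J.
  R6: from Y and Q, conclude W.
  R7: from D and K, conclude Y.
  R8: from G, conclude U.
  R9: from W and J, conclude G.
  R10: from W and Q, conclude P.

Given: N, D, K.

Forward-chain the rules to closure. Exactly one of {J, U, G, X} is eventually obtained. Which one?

X

D holds, so Q follows (R1).
From D and K, R7 gives Y.
From Y and Q, R6 gives W.
W and Q hold, so P follows (R10).
From P and W, R3 gives X.
U would need G (R8), but G is never established. J would need U and D (R5), but U is never established. G would need W and J (R9), but J is never established.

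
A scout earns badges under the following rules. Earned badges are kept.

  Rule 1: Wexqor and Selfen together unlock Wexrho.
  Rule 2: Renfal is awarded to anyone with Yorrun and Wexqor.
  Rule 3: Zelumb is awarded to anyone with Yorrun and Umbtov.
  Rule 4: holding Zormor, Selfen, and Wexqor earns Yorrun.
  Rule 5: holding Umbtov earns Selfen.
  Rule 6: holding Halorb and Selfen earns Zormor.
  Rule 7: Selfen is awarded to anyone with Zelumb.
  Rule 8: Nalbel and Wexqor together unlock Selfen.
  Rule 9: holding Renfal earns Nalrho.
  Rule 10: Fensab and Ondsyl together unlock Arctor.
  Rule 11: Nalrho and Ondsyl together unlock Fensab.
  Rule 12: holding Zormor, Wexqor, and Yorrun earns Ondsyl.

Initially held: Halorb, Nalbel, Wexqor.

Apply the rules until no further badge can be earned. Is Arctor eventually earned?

With Nalbel and Wexqor, Selfen is earned (Rule 8).
With Halorb and Selfen, Zormor is earned (Rule 6).
With Zormor, Selfen, and Wexqor, Yorrun is earned (Rule 4).
With Zormor, Wexqor, and Yorrun, Ondsyl is earned (Rule 12).
With Yorrun and Wexqor, Renfal is earned (Rule 2).
With Renfal, Nalrho is earned (Rule 9).
With Nalrho and Ondsyl, Fensab is earned (Rule 11).
With Fensab and Ondsyl, Arctor is earned (Rule 10).

Yes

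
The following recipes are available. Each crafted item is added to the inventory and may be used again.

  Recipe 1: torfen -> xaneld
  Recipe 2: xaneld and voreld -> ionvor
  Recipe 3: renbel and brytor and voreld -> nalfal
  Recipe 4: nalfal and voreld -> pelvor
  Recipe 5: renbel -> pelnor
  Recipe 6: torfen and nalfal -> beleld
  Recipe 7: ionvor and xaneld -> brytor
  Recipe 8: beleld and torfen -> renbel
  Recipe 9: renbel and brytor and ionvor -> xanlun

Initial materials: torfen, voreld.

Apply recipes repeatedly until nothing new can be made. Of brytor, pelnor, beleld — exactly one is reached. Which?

brytor

Using Recipe 1, torfen makes xaneld.
xaneld and voreld -> ionvor (Recipe 2).
ionvor and xaneld -> brytor (Recipe 7).
pelnor would need renbel (Recipe 5), but renbel is never obtained. beleld would need torfen and nalfal (Recipe 6), but nalfal is never obtained.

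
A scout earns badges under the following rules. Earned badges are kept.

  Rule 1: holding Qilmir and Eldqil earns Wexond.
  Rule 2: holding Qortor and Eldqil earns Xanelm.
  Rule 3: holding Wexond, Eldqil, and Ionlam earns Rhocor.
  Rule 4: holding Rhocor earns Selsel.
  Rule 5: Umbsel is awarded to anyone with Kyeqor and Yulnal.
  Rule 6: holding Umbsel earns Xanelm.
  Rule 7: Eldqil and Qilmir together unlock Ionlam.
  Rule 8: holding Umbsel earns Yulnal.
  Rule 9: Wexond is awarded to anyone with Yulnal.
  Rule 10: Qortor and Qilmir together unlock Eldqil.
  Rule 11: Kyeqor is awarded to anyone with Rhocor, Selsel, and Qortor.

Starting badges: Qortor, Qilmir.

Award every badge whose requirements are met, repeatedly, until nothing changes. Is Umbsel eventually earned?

Umbsel would need Kyeqor and Yulnal (Rule 5), but Yulnal is never earned.

No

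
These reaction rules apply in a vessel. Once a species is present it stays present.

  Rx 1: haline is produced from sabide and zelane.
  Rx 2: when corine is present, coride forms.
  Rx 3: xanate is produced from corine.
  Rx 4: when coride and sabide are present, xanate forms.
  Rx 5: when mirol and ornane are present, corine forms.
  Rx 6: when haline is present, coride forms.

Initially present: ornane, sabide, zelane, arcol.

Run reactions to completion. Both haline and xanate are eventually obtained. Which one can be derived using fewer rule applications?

haline: sabide and zelane present → haline forms (Rx 1). [1 rule application]
xanate: sabide and zelane present → haline forms (Rx 1). haline present → coride forms (Rx 6). coride and sabide present → xanate forms (Rx 4). [3 rule applications]
haline needs fewer.

haline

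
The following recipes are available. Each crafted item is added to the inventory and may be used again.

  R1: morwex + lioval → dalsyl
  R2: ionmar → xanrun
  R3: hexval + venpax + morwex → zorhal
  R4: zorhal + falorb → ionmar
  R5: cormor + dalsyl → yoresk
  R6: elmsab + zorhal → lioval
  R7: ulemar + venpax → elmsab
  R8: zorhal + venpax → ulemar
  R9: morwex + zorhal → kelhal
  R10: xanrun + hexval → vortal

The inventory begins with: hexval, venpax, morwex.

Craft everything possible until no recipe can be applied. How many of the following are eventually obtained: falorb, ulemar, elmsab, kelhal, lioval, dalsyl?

5

Using R3, hexval, venpax, and morwex make zorhal.
Using R9, morwex and zorhal make kelhal.
Using R8, zorhal and venpax make ulemar.
Using R7, ulemar and venpax make elmsab.
Using R6, elmsab and zorhal make lioval.
Using R1, morwex and lioval make dalsyl.
No rule produces falorb, and it is not given.
ulemar: reached.
elmsab: reached.
kelhal: reached.
lioval: reached.
dalsyl: reached.
Reached: ulemar, elmsab, kelhal, lioval, and dalsyl — 5 of the 6.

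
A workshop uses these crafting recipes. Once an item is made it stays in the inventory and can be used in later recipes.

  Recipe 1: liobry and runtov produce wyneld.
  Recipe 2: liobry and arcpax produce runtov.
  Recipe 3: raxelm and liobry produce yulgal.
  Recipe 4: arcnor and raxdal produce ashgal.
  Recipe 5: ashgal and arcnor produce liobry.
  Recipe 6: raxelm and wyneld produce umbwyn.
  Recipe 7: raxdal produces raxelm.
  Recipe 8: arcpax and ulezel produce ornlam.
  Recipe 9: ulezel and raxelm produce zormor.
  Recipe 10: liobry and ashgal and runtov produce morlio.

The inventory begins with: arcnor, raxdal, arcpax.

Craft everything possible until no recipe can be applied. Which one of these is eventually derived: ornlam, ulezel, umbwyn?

umbwyn

Using Recipe 4, arcnor and raxdal make ashgal.
raxdal → raxelm (Recipe 7).
Using Recipe 5, ashgal and arcnor make liobry.
liobry and arcpax → runtov (Recipe 2).
Using Recipe 1, liobry and runtov make wyneld.
Using Recipe 6, raxelm and wyneld make umbwyn.
ornlam would need arcpax and ulezel (Recipe 8), but ulezel is never obtained. No rule produces ulezel, and it is not given.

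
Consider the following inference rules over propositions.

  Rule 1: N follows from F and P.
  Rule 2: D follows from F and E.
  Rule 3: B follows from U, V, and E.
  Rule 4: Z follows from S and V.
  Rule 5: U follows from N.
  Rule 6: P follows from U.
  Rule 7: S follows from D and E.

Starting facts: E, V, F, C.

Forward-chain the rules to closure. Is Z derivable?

From F and E, Rule 2 gives D.
From D and E, Rule 7 gives S.
From S and V, Rule 4 gives Z.

Yes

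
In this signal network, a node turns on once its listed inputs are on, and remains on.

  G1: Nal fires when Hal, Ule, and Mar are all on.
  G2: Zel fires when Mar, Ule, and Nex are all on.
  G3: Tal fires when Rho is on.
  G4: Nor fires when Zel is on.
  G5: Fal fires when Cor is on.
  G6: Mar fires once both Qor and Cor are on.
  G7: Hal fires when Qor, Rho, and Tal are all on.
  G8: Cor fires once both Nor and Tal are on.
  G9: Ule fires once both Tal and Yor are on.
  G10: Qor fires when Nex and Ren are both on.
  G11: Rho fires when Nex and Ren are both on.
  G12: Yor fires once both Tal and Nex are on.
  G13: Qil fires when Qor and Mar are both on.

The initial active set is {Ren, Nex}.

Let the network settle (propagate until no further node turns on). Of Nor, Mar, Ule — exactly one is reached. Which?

Nex and Ren are on, so Rho fires (G11).
Rho is on, so Tal fires (G3).
Tal and Nex are on, so Yor fires (G12).
Tal and Yor are on, so Ule fires (G9).
Nor would need Zel (G4), but Zel never turns on. Mar would need Qor and Cor (G6), but Cor never turns on.

Ule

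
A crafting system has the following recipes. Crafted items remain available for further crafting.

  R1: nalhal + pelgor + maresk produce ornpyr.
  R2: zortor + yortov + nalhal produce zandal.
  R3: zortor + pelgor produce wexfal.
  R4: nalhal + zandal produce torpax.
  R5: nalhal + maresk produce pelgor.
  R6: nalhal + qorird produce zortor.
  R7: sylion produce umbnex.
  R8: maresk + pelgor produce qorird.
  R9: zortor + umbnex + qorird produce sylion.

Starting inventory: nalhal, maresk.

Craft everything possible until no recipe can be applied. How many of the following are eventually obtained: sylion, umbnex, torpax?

0

sylion would need zortor, umbnex, and qorird (R9), but umbnex is never obtained.
umbnex would need sylion (R7), but sylion is never obtained.
torpax would need nalhal and zandal (R4), but zandal is never obtained.
None of the 3 are reached.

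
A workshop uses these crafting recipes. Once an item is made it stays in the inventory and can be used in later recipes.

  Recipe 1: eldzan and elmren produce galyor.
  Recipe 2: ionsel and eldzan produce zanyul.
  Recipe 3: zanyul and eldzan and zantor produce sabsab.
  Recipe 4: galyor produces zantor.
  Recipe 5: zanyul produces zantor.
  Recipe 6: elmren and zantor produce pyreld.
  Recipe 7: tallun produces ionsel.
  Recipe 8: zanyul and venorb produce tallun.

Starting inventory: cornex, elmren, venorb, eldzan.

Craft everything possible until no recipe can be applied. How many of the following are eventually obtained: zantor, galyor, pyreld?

3

Using Recipe 1, eldzan and elmren make galyor.
Using Recipe 4, galyor makes zantor.
Using Recipe 6, elmren and zantor make pyreld.
zantor: reached.
galyor: reached.
pyreld: reached.
All 3 are reached.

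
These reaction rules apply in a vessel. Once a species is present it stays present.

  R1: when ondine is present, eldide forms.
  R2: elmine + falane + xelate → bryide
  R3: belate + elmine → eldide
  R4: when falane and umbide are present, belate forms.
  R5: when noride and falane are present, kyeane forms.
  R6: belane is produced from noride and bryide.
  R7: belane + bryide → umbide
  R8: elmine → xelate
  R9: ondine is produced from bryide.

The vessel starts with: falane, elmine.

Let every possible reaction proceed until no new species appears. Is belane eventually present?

belane would need noride and bryide (R6), but noride never forms.

No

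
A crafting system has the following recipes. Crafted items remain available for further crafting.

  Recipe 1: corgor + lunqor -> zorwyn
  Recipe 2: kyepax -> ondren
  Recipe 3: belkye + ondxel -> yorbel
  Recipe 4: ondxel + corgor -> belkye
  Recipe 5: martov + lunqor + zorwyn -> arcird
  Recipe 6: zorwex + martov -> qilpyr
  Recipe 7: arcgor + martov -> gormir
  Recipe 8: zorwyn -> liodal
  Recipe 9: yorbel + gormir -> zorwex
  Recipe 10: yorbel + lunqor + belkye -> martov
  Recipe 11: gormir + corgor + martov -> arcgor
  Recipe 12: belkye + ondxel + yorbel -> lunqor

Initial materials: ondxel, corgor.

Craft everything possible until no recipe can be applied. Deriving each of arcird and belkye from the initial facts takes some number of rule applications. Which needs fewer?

belkye: Using Recipe 4, ondxel and corgor make belkye. [1 rule application]
arcird: Using Recipe 4, ondxel and corgor make belkye. belkye + ondxel -> yorbel (Recipe 3). Using Recipe 12, belkye, ondxel, and yorbel make lunqor. yorbel + lunqor + belkye -> martov (Recipe 10). corgor + lunqor -> zorwyn (Recipe 1). martov + lunqor + zorwyn -> arcird (Recipe 5). [6 rule applications]
belkye needs fewer.

belkye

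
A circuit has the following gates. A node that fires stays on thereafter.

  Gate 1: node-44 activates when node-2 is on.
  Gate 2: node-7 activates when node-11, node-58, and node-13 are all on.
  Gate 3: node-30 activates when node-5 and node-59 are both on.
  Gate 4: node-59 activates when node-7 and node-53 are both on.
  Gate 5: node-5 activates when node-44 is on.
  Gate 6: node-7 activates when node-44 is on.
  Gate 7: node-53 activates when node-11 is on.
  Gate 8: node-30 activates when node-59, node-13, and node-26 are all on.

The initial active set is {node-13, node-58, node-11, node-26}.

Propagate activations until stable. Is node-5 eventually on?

No

node-5 would need node-44 (Gate 5), but node-44 never turns on.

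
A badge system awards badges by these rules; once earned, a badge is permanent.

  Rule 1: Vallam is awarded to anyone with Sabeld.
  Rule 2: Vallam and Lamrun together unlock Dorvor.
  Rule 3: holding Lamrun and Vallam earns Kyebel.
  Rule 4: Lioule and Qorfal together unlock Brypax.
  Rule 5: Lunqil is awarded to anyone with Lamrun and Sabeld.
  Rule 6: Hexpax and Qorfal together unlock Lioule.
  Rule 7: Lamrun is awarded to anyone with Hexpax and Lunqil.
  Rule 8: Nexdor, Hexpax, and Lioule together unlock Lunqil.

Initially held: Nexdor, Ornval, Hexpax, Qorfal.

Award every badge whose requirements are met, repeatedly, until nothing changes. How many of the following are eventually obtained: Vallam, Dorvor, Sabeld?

0

Vallam would need Sabeld (Rule 1), but Sabeld is never earned.
Dorvor would need Vallam and Lamrun (Rule 2), but Vallam is never earned.
No rule produces Sabeld, and it is not given.
None of the 3 are reached.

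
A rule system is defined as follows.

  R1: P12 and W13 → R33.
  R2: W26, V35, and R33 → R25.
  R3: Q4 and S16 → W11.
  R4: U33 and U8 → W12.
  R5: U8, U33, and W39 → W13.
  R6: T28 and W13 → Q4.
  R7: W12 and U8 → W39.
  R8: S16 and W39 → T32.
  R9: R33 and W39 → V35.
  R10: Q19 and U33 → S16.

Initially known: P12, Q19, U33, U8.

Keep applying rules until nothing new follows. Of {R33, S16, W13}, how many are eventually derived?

3

U33 and U8 hold, so W12 follows (R4).
Q19 and U33 hold, so S16 follows (R10).
W12 and U8 hold, so W39 follows (R7).
U8, U33, and W39 hold, so W13 follows (R5).
From P12 and W13, R1 gives R33.
R33: reached.
S16: reached.
W13: reached.
All 3 are reached.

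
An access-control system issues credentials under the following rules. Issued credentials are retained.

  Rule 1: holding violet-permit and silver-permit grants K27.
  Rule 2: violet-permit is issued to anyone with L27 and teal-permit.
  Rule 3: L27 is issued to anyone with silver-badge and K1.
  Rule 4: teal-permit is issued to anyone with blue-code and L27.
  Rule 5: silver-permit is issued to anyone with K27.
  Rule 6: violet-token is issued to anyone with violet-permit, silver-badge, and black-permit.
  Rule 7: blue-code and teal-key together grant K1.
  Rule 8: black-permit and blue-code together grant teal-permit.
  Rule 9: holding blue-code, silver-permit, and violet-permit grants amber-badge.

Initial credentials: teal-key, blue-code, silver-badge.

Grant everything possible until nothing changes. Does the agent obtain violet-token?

violet-token would need violet-permit, silver-badge, and black-permit (Rule 6), but black-permit is never granted.

No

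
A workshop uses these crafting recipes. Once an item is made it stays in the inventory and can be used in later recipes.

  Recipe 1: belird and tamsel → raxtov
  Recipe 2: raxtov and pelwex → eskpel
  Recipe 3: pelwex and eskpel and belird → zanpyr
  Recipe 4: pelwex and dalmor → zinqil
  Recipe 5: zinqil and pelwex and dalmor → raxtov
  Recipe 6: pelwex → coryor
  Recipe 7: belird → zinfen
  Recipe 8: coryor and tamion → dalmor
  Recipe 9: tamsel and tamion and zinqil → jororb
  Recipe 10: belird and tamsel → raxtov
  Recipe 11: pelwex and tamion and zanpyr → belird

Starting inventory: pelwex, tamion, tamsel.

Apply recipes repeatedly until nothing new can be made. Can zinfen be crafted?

No

zinfen would need belird (Recipe 7), but belird is never obtained.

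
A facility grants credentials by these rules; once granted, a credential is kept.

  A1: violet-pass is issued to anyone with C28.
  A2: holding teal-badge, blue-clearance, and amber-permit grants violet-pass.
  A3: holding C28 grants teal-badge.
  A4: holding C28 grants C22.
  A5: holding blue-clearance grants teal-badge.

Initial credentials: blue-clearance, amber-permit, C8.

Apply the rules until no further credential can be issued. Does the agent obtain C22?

C22 would need C28 (A4), but C28 is never granted.

No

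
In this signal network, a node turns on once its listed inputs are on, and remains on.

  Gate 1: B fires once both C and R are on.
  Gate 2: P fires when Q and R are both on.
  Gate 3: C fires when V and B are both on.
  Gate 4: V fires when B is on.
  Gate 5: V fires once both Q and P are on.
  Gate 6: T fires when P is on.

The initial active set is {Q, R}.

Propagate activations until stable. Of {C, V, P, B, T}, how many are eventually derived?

3

Q and R are on, so P fires (Gate 2).
Gate 5: Q and P on → V on.
Gate 6: P on → T on.
C would need V and B (Gate 3), but B never turns on.
V: reached.
P: reached.
B would need C and R (Gate 1), but C never turns on.
T: reached.
Reached: V, P, and T — 3 of the 5.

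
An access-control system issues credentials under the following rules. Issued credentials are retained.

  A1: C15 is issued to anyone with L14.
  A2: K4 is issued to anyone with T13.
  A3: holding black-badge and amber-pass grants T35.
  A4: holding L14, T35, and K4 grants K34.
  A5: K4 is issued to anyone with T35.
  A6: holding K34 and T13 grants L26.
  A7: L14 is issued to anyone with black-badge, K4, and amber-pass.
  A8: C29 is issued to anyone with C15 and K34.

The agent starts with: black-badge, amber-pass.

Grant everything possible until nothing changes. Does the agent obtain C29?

Yes

Holding black-badge and amber-pass grants T35 (A3).
Holding T35 grants K4 (A5).
Holding black-badge, K4, and amber-pass grants L14 (A7).
Holding L14 grants C15 (A1).
Holding L14, T35, and K4 grants K34 (A4).
Holding C15 and K34 grants C29 (A8).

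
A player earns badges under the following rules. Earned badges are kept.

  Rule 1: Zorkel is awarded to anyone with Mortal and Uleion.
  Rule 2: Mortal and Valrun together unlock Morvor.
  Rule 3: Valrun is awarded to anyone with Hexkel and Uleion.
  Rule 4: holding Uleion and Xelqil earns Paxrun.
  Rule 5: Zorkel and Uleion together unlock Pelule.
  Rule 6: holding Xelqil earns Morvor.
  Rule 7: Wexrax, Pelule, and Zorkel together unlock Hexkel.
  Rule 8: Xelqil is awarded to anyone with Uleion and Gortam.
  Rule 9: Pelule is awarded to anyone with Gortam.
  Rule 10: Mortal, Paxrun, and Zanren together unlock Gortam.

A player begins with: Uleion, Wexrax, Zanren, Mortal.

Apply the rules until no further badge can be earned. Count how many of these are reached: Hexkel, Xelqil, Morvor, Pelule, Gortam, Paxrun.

With Mortal and Uleion, Zorkel is earned (Rule 1).
With Zorkel and Uleion, Pelule is earned (Rule 5).
With Wexrax, Pelule, and Zorkel, Hexkel is earned (Rule 7).
With Hexkel and Uleion, Valrun is earned (Rule 3).
With Mortal and Valrun, Morvor is earned (Rule 2).
Hexkel: reached.
Xelqil would need Uleion and Gortam (Rule 8), but Gortam is never earned.
Morvor: reached.
Pelule: reached.
Gortam would need Mortal, Paxrun, and Zanren (Rule 10), but Paxrun is never earned.
Paxrun would need Uleion and Xelqil (Rule 4), but Xelqil is never earned.
Reached: Hexkel, Morvor, and Pelule — 3 of the 6.

3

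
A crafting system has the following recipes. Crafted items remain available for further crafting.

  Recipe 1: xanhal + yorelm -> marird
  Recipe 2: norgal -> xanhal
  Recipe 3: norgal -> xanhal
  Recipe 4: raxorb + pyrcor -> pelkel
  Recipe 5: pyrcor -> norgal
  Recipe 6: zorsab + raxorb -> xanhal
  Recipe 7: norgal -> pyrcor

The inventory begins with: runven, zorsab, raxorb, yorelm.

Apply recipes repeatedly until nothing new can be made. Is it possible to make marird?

Yes

zorsab + raxorb -> xanhal (Recipe 6).
Using Recipe 1, xanhal and yorelm make marird.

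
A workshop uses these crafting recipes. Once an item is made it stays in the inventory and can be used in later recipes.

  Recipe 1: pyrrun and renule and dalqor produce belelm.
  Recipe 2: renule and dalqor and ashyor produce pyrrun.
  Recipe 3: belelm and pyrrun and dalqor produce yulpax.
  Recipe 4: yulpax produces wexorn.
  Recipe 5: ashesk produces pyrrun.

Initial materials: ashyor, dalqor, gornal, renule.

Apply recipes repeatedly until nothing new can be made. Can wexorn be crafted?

Yes

renule and dalqor and ashyor → pyrrun (Recipe 2).
pyrrun and renule and dalqor → belelm (Recipe 1).
Using Recipe 3, belelm, pyrrun, and dalqor make yulpax.
yulpax → wexorn (Recipe 4).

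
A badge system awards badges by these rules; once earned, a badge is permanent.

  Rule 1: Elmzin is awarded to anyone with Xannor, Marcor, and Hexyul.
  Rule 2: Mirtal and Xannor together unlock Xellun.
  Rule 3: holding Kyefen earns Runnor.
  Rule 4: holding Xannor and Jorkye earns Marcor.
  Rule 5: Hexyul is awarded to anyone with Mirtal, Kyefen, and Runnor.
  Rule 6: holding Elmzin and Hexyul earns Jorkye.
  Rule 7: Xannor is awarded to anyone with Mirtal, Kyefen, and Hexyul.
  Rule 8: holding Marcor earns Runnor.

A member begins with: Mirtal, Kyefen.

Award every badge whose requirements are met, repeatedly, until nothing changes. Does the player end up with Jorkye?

Jorkye would need Elmzin and Hexyul (Rule 6), but Elmzin is never earned.

No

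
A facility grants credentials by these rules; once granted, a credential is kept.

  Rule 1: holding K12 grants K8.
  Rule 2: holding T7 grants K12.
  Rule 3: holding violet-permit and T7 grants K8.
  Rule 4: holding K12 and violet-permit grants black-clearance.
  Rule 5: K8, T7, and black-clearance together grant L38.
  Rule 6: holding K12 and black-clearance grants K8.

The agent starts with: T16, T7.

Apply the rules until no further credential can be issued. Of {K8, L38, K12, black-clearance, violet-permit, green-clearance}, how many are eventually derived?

2

Holding T7 grants K12 (Rule 2).
Holding K12 grants K8 (Rule 1).
K8: reached.
L38 would need K8, T7, and black-clearance (Rule 5), but black-clearance is never granted.
K12: reached.
black-clearance would need K12 and violet-permit (Rule 4), but violet-permit is never granted.
No rule produces violet-permit, and it is not given.
No rule produces green-clearance, and it is not given.
Reached: K8 and K12 — 2 of the 6.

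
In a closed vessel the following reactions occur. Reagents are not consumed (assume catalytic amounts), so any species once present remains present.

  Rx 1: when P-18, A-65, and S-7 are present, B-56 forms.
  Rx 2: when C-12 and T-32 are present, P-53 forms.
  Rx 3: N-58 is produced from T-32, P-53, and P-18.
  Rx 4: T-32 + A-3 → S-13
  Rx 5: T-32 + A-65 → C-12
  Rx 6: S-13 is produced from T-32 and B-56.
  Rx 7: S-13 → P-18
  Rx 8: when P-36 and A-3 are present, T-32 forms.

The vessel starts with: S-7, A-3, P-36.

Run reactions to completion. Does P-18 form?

Yes

P-36 and A-3 present → T-32 forms (Rx 8).
T-32 and A-3 present → S-13 forms (Rx 4).
S-13 present → P-18 forms (Rx 7).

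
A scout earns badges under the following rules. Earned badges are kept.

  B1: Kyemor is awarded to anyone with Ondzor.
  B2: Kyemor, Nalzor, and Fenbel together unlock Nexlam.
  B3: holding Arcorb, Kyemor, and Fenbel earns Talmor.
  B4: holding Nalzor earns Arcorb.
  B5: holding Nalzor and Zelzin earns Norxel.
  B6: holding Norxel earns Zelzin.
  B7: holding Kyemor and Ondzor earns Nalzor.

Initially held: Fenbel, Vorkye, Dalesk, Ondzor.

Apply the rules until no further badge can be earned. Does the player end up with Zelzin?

No

Zelzin would need Norxel (B6), but Norxel is never earned.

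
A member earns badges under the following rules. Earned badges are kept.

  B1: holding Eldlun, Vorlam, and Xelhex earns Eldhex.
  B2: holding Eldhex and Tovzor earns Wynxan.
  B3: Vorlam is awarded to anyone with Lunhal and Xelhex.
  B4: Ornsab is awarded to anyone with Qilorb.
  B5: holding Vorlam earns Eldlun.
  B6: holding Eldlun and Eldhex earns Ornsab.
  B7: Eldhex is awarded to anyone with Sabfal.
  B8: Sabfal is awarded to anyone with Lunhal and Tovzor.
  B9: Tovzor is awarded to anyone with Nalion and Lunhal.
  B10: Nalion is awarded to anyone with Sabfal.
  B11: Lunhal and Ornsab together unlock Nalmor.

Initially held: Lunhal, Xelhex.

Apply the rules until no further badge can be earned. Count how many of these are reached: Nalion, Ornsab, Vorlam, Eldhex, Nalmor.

With Lunhal and Xelhex, Vorlam is earned (B3).
With Vorlam, Eldlun is earned (B5).
With Eldlun, Vorlam, and Xelhex, Eldhex is earned (B1).
With Eldlun and Eldhex, Ornsab is earned (B6).
With Lunhal and Ornsab, Nalmor is earned (B11).
Nalion would need Sabfal (B10), but Sabfal is never earned.
Ornsab: reached.
Vorlam: reached.
Eldhex: reached.
Nalmor: reached.
Reached: Ornsab, Vorlam, Eldhex, and Nalmor — 4 of the 5.

4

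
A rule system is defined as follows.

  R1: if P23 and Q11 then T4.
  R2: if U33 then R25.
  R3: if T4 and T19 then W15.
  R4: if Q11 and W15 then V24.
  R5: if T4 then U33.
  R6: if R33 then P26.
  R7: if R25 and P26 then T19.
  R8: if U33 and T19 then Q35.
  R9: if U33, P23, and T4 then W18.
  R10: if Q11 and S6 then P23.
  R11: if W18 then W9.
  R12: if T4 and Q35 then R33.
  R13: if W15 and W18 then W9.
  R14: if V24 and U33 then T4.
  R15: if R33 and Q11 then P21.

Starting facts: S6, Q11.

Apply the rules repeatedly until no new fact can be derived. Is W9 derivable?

Yes

From Q11 and S6, R10 gives P23.
From P23 and Q11, R1 gives T4.
T4 holds, so U33 follows (R5).
From U33, P23, and T4, R9 gives W18.
W18 holds, so W9 follows (R11).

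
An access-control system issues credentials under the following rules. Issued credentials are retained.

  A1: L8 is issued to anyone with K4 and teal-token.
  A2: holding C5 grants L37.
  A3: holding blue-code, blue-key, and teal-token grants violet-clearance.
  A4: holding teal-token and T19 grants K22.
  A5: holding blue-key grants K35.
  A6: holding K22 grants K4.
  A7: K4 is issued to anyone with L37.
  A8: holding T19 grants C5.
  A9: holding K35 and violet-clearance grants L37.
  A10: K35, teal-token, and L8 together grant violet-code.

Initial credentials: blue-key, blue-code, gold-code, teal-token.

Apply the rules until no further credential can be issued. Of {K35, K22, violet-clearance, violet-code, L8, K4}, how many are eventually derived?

5

Holding blue-code, blue-key, and teal-token grants violet-clearance (A3).
Holding blue-key grants K35 (A5).
Holding K35 and violet-clearance grants L37 (A9).
Holding L37 grants K4 (A7).
Holding K4 and teal-token grants L8 (A1).
Holding K35, teal-token, and L8 grants violet-code (A10).
K35: reached.
K22 would need teal-token and T19 (A4), but T19 is never granted.
violet-clearance: reached.
violet-code: reached.
L8: reached.
K4: reached.
Reached: K35, violet-clearance, violet-code, L8, and K4 — 5 of the 6.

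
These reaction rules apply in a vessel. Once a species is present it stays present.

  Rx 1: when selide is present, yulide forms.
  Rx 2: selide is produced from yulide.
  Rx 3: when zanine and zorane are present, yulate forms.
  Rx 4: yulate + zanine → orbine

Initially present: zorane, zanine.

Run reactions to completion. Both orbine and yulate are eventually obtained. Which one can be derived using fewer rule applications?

yulate: zanine and zorane present → yulate forms (Rx 3). [1 rule application]
orbine: zanine and zorane present → yulate forms (Rx 3). yulate and zanine present → orbine forms (Rx 4). [2 rule applications]
yulate needs fewer.

yulate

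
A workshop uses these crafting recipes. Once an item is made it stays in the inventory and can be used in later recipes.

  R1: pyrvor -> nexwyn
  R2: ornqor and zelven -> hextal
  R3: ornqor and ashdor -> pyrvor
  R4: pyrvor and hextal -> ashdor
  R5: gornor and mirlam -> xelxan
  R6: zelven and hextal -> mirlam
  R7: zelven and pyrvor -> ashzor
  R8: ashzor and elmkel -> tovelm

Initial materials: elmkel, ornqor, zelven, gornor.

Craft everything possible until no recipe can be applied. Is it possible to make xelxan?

ornqor and zelven -> hextal (R2).
zelven and hextal -> mirlam (R6).
gornor and mirlam -> xelxan (R5).

Yes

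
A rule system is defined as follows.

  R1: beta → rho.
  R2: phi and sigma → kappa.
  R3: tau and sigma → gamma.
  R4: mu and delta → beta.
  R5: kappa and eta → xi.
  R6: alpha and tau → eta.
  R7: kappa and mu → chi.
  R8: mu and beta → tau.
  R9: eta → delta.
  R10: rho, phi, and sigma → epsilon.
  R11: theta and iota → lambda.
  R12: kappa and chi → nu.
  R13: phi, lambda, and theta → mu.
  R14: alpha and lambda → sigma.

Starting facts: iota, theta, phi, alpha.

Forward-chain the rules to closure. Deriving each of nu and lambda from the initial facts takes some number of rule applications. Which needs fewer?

lambda

lambda: theta and iota hold, so lambda follows (R11). [1 rule application]
nu: theta and iota hold, so lambda follows (R11). alpha and lambda hold, so sigma follows (R14). phi, lambda, and theta hold, so mu follows (R13). phi and sigma hold, so kappa follows (R2). kappa and mu hold, so chi follows (R7). From kappa and chi, R12 gives nu. [6 rule applications]
lambda needs fewer.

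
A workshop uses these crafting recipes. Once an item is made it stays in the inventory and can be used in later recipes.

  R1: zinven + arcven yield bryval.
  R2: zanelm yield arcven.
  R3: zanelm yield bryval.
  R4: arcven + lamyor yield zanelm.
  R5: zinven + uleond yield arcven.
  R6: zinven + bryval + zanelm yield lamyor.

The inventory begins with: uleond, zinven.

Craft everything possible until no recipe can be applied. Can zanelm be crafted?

zanelm would need arcven and lamyor (R4), but lamyor is never obtained.

No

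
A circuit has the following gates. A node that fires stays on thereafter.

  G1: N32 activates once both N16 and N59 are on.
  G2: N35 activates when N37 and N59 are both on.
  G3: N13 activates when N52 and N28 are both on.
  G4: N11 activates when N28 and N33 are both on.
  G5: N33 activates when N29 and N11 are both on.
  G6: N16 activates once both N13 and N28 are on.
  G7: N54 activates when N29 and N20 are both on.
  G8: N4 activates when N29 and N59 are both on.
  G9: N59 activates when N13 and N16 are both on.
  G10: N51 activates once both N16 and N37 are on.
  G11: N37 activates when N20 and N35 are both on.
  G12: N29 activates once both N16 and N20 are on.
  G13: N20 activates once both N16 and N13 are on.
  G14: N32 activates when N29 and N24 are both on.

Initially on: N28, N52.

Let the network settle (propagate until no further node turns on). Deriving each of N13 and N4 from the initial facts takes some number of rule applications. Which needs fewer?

N13

N13: G3: N52 and N28 on → N13 on. [1 rule application]
N4: G3: N52 and N28 on → N13 on. N13 and N28 are on, so N16 activates (G6). N13 and N16 are on, so N59 activates (G9). G13: N16 and N13 on → N20 on. G12: N16 and N20 on → N29 on. N29 and N59 are on, so N4 activates (G8). [6 rule applications]
N13 needs fewer.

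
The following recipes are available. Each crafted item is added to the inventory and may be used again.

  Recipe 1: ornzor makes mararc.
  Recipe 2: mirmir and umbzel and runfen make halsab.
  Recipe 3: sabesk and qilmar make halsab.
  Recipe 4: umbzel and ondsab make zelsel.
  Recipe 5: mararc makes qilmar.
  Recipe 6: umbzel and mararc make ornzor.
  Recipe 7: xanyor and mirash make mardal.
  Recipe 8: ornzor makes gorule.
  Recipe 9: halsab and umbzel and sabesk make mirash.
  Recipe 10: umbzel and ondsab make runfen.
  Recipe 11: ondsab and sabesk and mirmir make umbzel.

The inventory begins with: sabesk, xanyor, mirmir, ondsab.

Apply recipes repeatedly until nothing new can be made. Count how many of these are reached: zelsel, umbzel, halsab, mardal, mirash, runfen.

ondsab and sabesk and mirmir → umbzel (Recipe 11).
Using Recipe 4, umbzel and ondsab make zelsel.
umbzel and ondsab → runfen (Recipe 10).
Using Recipe 2, mirmir, umbzel, and runfen make halsab.
Using Recipe 9, halsab, umbzel, and sabesk make mirash.
xanyor and mirash → mardal (Recipe 7).
zelsel: reached.
umbzel: reached.
halsab: reached.
mardal: reached.
mirash: reached.
runfen: reached.
All 6 are reached.

6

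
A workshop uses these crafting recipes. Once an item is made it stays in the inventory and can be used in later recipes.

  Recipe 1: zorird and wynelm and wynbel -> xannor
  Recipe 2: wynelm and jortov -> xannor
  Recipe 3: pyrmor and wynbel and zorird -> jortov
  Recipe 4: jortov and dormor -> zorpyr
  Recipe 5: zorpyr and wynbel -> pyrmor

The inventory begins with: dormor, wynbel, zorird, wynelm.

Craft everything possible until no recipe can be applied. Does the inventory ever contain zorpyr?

zorpyr would need jortov and dormor (Recipe 4), but jortov is never obtained.

No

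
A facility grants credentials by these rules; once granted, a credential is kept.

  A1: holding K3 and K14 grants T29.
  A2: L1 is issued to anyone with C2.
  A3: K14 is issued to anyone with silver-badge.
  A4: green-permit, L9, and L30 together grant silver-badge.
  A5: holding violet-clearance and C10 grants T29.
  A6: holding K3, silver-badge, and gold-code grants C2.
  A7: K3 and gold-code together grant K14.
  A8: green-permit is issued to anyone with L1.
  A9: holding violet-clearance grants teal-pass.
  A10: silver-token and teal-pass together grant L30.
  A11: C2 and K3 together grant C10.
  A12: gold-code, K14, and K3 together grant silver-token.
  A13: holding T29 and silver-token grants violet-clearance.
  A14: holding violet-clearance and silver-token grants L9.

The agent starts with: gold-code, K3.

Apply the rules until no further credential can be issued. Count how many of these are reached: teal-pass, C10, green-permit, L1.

1

Holding K3 and gold-code grants K14 (A7).
Holding K3 and K14 grants T29 (A1).
Holding gold-code, K14, and K3 grants silver-token (A12).
Holding T29 and silver-token grants violet-clearance (A13).
Holding violet-clearance grants teal-pass (A9).
teal-pass: reached.
C10 would need C2 and K3 (A11), but C2 is never granted.
green-permit would need L1 (A8), but L1 is never granted.
L1 would need C2 (A2), but C2 is never granted.
Reached: teal-pass — 1 of the 4.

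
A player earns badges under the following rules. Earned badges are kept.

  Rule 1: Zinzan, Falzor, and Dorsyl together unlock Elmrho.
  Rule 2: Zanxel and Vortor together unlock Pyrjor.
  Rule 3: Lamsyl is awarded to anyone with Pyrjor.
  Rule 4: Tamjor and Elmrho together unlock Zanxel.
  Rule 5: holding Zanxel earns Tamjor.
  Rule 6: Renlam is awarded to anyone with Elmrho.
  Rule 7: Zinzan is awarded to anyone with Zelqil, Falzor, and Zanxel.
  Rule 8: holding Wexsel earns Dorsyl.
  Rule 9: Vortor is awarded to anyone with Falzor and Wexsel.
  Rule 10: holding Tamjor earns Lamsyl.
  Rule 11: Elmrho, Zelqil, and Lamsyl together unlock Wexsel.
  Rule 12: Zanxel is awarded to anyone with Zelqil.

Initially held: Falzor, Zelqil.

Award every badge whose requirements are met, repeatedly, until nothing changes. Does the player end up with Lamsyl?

Yes

With Zelqil, Zanxel is earned (Rule 12).
With Zanxel, Tamjor is earned (Rule 5).
With Tamjor, Lamsyl is earned (Rule 10).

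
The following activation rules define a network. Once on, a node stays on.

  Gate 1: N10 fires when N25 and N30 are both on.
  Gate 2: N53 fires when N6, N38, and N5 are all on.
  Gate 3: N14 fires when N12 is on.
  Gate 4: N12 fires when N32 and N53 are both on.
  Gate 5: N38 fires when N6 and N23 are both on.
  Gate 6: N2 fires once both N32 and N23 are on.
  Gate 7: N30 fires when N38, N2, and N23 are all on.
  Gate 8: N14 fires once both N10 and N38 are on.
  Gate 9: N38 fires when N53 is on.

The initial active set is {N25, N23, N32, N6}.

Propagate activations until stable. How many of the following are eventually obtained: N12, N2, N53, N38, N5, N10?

Gate 5: N6 and N23 on → N38 on.
N32 and N23 are on, so N2 fires (Gate 6).
N38, N2, and N23 are on, so N30 fires (Gate 7).
Gate 1: N25 and N30 on → N10 on.
N12 would need N32 and N53 (Gate 4), but N53 never turns on.
N2: reached.
N53 would need N6, N38, and N5 (Gate 2), but N5 never turns on.
N38: reached.
No rule produces N5, and it is not given.
N10: reached.
Reached: N2, N38, and N10 — 3 of the 6.

3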